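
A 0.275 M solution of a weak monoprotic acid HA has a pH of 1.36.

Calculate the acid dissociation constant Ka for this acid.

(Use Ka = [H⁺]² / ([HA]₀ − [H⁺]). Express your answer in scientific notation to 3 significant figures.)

[H⁺] = 10^(−pH) = 10^(−1.36) = 4.365e-02 M. For HA ⇌ H⁺ + A⁻, Ka = [H⁺][A⁻]/[HA] = [H⁺]² / ([HA]₀ − [H⁺]) = (4.365e-02)² / (0.275 − 4.365e-02) = 8.24e-03.

K_a = 8.24e-03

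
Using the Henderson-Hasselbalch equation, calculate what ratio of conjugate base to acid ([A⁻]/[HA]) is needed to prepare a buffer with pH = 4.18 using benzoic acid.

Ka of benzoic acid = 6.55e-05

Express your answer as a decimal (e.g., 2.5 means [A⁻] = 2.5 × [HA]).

pKa = -log(6.55e-05) = 4.1838. pH = pKa + log([A⁻]/[HA]), so log([A⁻]/[HA]) = pH − pKa = 4.18 − 4.1838 = -0.0038. [A⁻]/[HA] = 10^(-0.0038) = 0.991

[A⁻]/[HA] = 0.991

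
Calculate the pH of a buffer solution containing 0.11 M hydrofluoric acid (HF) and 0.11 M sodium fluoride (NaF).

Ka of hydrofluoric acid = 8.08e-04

pKa = -log(8.08e-04) = 3.09. pH = pKa + log([A⁻]/[HA]) = 3.09 + log(0.11/0.11)

pH = 3.09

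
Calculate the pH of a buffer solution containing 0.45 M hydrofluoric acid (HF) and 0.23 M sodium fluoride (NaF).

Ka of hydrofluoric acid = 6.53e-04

pKa = -log(6.53e-04) = 3.19. pH = pKa + log([A⁻]/[HA]) = 3.19 + log(0.23/0.45)

pH = 2.89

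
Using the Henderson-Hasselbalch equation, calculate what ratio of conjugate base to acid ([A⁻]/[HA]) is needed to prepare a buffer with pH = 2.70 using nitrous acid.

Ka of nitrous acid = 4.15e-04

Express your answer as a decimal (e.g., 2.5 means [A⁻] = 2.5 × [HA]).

pKa = -log(4.15e-04) = 3.3820. pH = pKa + log([A⁻]/[HA]), so log([A⁻]/[HA]) = pH − pKa = 2.70 − 3.3820 = -0.6820. [A⁻]/[HA] = 10^(-0.6820) = 0.208

[A⁻]/[HA] = 0.208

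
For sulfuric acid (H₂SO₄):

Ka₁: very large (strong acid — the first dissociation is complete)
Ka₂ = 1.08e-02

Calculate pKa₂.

pKa₂ = -log(Ka₂) = -log(1.08e-02) = 1.97.

pK_{a2} = 1.97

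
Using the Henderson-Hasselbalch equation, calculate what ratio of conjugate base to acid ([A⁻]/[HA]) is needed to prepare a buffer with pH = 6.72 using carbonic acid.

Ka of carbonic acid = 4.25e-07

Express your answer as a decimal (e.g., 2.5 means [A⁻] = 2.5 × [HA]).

pKa = -log(4.25e-07) = 6.3716. pH = pKa + log([A⁻]/[HA]), so log([A⁻]/[HA]) = pH − pKa = 6.72 − 6.3716 = 0.3484. [A⁻]/[HA] = 10^(0.3484) = 2.23

[A⁻]/[HA] = 2.23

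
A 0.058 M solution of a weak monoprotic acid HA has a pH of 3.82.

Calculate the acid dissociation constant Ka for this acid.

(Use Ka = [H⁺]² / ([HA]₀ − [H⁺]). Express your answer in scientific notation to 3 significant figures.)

[H⁺] = 10^(−pH) = 10^(−3.82) = 1.514e-04 M. For HA ⇌ H⁺ + A⁻, Ka = [H⁺][A⁻]/[HA] = [H⁺]² / ([HA]₀ − [H⁺]) = (1.514e-04)² / (0.058 − 1.514e-04) = 3.96e-07.

K_a = 3.96e-07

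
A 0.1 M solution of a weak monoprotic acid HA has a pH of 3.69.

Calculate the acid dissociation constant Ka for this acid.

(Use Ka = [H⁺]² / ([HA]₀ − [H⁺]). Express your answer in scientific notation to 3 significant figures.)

[H⁺] = 10^(−pH) = 10^(−3.69) = 2.042e-04 M. For HA ⇌ H⁺ + A⁻, Ka = [H⁺][A⁻]/[HA] = [H⁺]² / ([HA]₀ − [H⁺]) = (2.042e-04)² / (0.1 − 2.042e-04) = 4.18e-07.

K_a = 4.18e-07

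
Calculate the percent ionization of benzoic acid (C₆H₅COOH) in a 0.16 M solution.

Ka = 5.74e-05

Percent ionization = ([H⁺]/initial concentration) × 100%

Using Ka equilibrium: x² + Ka×x - Ka×C = 0. Solving: [H⁺] = 3.0019e-03. Percent = (3.0019e-03/0.16) × 100

Percent ionization = 1.88%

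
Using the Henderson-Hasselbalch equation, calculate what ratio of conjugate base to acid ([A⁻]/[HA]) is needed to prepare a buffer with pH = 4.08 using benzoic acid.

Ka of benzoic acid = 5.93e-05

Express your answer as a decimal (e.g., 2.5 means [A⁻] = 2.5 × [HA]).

pKa = -log(5.93e-05) = 4.2269. pH = pKa + log([A⁻]/[HA]), so log([A⁻]/[HA]) = pH − pKa = 4.08 − 4.2269 = -0.1469. [A⁻]/[HA] = 10^(-0.1469) = 0.713

[A⁻]/[HA] = 0.713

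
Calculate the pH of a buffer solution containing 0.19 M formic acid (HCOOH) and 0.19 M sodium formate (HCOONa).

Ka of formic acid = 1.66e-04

pKa = -log(1.66e-04) = 3.78. pH = pKa + log([A⁻]/[HA]) = 3.78 + log(0.19/0.19)

pH = 3.78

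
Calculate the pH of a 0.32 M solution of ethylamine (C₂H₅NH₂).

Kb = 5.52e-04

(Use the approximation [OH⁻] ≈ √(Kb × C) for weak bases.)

[OH⁻] = √(Kb × C) = √(5.52e-04 × 0.32) = 1.3291e-02. pOH = 1.88, pH = 14 - pOH

pH = 12.12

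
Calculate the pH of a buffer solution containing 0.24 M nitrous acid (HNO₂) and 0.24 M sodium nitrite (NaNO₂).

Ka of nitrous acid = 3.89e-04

pKa = -log(3.89e-04) = 3.41. pH = pKa + log([A⁻]/[HA]) = 3.41 + log(0.24/0.24)

pH = 3.41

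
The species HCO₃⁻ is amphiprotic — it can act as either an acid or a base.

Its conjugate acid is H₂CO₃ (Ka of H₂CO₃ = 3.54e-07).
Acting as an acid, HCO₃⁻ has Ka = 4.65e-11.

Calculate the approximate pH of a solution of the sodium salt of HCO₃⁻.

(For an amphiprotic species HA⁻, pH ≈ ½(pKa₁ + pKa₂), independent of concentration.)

pKa₁ = -log(3.54e-07) = 6.45; pKa₂ = -log(4.65e-11) = 10.33. For an amphiprotic species, pH ≈ ½(pKa₁ + pKa₂) = ½(6.45 + 10.33) = 8.39.

pH = 8.39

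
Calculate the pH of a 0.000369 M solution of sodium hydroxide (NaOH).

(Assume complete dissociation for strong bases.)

[OH⁻] = 0.000369 M for strong base. pOH = -log[OH⁻] = 3.43, pH = 14 - pOH

pH = 10.57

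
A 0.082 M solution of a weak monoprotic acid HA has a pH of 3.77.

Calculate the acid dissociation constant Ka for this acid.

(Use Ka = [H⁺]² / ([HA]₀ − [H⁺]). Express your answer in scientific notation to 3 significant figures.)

[H⁺] = 10^(−pH) = 10^(−3.77) = 1.698e-04 M. For HA ⇌ H⁺ + A⁻, Ka = [H⁺][A⁻]/[HA] = [H⁺]² / ([HA]₀ − [H⁺]) = (1.698e-04)² / (0.082 − 1.698e-04) = 3.52e-07.

K_a = 3.52e-07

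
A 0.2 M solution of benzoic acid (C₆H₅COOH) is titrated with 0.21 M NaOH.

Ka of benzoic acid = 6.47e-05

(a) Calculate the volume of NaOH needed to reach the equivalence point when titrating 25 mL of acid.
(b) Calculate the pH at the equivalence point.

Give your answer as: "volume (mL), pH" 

moles acid = 0.2 × 25/1000 = 0.005 mol; V_base = moles/0.21 × 1000 = 23.8 mL. At equivalence only the conjugate base is present: [A⁻] = 0.005/0.049 = 1.0244e-01 M. Kb = Kw/Ka = 1.55e-10; [OH⁻] = √(Kb × [A⁻]) = 3.9791e-06; pOH = 5.40; pH = 14 - pOH = 8.60.

V = 23.8 mL, pH = 8.60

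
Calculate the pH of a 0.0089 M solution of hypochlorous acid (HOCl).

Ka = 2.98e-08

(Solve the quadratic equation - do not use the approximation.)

x² + Ka×x - Ka×C = 0. Using quadratic formula: [H⁺] = 1.6271e-05

pH = 4.79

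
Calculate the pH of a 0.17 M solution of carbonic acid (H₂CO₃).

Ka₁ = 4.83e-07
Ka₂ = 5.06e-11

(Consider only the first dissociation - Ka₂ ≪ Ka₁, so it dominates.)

First dissociation dominates. From Ka₁ = [H⁺][HA⁻]/[H₂A], x² + Ka₁·x − Ka₁·C = 0 with C = 0.17 M and Ka₁ = 4.83e-07. Solving: [H⁺] = (−Ka₁ + √(Ka₁² + 4·Ka₁·C)) / 2 = 2.8631e-04 M. pH = -log(2.8631e-04) = 3.54.

pH = 3.54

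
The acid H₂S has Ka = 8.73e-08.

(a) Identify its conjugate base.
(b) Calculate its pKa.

(a) The conjugate base is formed by removing one H⁺ from H₂S, giving HS⁻. (b) pKa = -log(Ka) = -log(8.73e-08) = 7.06.

Conjugate base: HS⁻; pK_a = 7.06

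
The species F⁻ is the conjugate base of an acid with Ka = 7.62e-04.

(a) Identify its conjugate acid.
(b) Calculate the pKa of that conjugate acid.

(a) The conjugate acid is formed by adding one H⁺ to F⁻, giving HF. (b) pKa = -log(Ka) = -log(7.62e-04) = 3.12.

Conjugate acid: HF; pK_a = 3.12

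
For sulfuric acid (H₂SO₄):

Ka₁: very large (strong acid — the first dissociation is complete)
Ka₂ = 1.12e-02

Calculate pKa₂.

pKa₂ = -log(Ka₂) = -log(1.12e-02) = 1.95.

pK_{a2} = 1.95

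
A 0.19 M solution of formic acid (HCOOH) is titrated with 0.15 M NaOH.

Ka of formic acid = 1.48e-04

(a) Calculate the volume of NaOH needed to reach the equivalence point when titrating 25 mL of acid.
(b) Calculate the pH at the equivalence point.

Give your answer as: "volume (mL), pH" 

moles acid = 0.19 × 25/1000 = 0.00475 mol; V_base = moles/0.15 × 1000 = 31.7 mL. At equivalence only the conjugate base is present: [A⁻] = 0.00475/0.057 = 8.3824e-02 M. Kb = Kw/Ka = 6.76e-11; [OH⁻] = √(Kb × [A⁻]) = 2.3799e-06; pOH = 5.62; pH = 14 - pOH = 8.38.

V = 31.7 mL, pH = 8.38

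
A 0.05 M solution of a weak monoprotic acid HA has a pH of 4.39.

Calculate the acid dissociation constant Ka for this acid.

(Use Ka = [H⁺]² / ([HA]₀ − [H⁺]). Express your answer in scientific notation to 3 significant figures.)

[H⁺] = 10^(−pH) = 10^(−4.39) = 4.074e-05 M. For HA ⇌ H⁺ + A⁻, Ka = [H⁺][A⁻]/[HA] = [H⁺]² / ([HA]₀ − [H⁺]) = (4.074e-05)² / (0.05 − 4.074e-05) = 3.32e-08.

K_a = 3.32e-08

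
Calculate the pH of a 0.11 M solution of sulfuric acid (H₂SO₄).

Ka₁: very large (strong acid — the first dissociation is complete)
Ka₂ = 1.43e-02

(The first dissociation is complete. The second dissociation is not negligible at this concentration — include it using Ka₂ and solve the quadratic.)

First dissociation is complete: [H⁺]₀ = [HSO₄⁻]₀ = C = 0.11 M. Second dissociation HSO₄⁻ ⇌ H⁺ + SO₄²⁻: let x = [SO₄²⁻]. Ka₂ = (C + x)·x / (C − x) = 1.43e-02 → x² + (C + Ka₂)·x − Ka₂·C = 0 → x² + 0.12430·x − 1.573e-03 = 0. x = (−0.12430 + √(0.12430² + 4 × 1.573e-03)) / 2 = 1.1577e-02 M. [H⁺] = C + x = 0.11 + 1.1577e-02 = 1.2158e-01 M. pH = -log(1.2158e-01) = 0.92.

pH = 0.92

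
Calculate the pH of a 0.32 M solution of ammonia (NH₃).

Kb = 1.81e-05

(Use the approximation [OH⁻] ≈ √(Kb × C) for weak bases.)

[OH⁻] = √(Kb × C) = √(1.81e-05 × 0.32) = 2.4067e-03. pOH = 2.62, pH = 14 - pOH

pH = 11.38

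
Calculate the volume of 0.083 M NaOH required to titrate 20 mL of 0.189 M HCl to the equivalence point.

At equivalence: moles acid = moles base. moles HCl = 0.189 × 20/1000 = 0.00378 mol. V_base = moles / 0.083 × 1000 = 45.5 mL.

V_{base} = 45.5 mL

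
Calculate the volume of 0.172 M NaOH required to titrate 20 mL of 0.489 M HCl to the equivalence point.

At equivalence: moles acid = moles base. moles HCl = 0.489 × 20/1000 = 0.00978 mol. V_base = moles / 0.172 × 1000 = 56.9 mL.

V_{base} = 56.9 mL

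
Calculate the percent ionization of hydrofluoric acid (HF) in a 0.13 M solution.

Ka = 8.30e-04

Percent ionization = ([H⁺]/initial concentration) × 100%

Using Ka equilibrium: x² + Ka×x - Ka×C = 0. Solving: [H⁺] = 9.9808e-03. Percent = (9.9808e-03/0.13) × 100

Percent ionization = 7.68%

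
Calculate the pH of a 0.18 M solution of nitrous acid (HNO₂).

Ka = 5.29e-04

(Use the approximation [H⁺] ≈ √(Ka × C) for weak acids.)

[H⁺] = √(Ka × C) = √(5.29e-04 × 0.18) = 9.7581e-03. pH = -log(9.7581e-03)

pH = 2.01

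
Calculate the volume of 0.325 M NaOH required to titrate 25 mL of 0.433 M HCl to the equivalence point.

At equivalence: moles acid = moles base. moles HCl = 0.433 × 25/1000 = 0.01082 mol. V_base = moles / 0.325 × 1000 = 33.3 mL.

V_{base} = 33.3 mL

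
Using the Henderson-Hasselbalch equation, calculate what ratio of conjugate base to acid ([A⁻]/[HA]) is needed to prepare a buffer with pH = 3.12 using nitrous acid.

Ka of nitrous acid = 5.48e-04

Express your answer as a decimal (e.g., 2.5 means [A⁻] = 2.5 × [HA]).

pKa = -log(5.48e-04) = 3.2612. pH = pKa + log([A⁻]/[HA]), so log([A⁻]/[HA]) = pH − pKa = 3.12 − 3.2612 = -0.1412. [A⁻]/[HA] = 10^(-0.1412) = 0.722

[A⁻]/[HA] = 0.722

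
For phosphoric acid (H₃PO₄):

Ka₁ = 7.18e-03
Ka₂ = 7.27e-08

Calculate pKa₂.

pKa₂ = -log(Ka₂) = -log(7.27e-08) = 7.14.

pK_{a2} = 7.14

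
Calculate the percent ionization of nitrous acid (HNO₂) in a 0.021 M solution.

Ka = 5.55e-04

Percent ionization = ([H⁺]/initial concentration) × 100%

Using Ka equilibrium: x² + Ka×x - Ka×C = 0. Solving: [H⁺] = 3.1477e-03. Percent = (3.1477e-03/0.021) × 100

Percent ionization = 15%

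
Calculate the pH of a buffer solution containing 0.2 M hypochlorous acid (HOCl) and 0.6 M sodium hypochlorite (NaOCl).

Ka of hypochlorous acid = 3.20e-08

pKa = -log(3.20e-08) = 7.49. pH = pKa + log([A⁻]/[HA]) = 7.49 + log(0.6/0.2)

pH = 7.97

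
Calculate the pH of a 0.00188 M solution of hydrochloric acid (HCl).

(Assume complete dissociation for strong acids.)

[H⁺] = 0.00188 M for strong acid. pH = -log[H⁺] = -log(0.00188)

pH = 2.73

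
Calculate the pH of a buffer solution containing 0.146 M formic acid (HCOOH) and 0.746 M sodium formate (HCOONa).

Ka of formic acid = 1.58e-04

pKa = -log(1.58e-04) = 3.80. pH = pKa + log([A⁻]/[HA]) = 3.80 + log(0.746/0.146)

pH = 4.51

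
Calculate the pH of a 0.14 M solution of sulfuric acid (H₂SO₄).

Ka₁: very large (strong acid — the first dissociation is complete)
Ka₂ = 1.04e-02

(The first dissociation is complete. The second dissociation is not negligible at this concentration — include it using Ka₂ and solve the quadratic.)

First dissociation is complete: [H⁺]₀ = [HSO₄⁻]₀ = C = 0.14 M. Second dissociation HSO₄⁻ ⇌ H⁺ + SO₄²⁻: let x = [SO₄²⁻]. Ka₂ = (C + x)·x / (C − x) = 1.04e-02 → x² + (C + Ka₂)·x − Ka₂·C = 0 → x² + 0.15040·x − 1.456e-03 = 0. x = (−0.15040 + √(0.15040² + 4 × 1.456e-03)) / 2 = 9.1270e-03 M. [H⁺] = C + x = 0.14 + 9.1270e-03 = 1.4913e-01 M. pH = -log(1.4913e-01) = 0.83.

pH = 0.83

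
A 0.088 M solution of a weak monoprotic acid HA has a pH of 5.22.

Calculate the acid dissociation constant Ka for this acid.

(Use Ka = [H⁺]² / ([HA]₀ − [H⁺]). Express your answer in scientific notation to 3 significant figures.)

[H⁺] = 10^(−pH) = 10^(−5.22) = 6.026e-06 M. For HA ⇌ H⁺ + A⁻, Ka = [H⁺][A⁻]/[HA] = [H⁺]² / ([HA]₀ − [H⁺]) = (6.026e-06)² / (0.088 − 6.026e-06) = 4.13e-10.

K_a = 4.13e-10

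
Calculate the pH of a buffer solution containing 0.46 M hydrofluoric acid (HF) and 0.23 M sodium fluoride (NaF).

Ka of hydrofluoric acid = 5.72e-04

pKa = -log(5.72e-04) = 3.24. pH = pKa + log([A⁻]/[HA]) = 3.24 + log(0.23/0.46)

pH = 2.94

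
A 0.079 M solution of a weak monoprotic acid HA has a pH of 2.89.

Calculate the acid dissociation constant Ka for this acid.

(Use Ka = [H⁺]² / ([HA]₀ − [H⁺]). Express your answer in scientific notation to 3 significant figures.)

[H⁺] = 10^(−pH) = 10^(−2.89) = 1.288e-03 M. For HA ⇌ H⁺ + A⁻, Ka = [H⁺][A⁻]/[HA] = [H⁺]² / ([HA]₀ − [H⁺]) = (1.288e-03)² / (0.079 − 1.288e-03) = 2.14e-05.

K_a = 2.14e-05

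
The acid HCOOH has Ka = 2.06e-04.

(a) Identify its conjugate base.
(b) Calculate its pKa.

(a) The conjugate base is formed by removing one H⁺ from HCOOH, giving HCOO⁻. (b) pKa = -log(Ka) = -log(2.06e-04) = 3.69.

Conjugate base: HCOO⁻; pK_a = 3.69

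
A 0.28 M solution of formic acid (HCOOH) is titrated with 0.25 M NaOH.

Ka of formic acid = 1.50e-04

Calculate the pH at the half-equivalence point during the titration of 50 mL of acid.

At half-equivalence [HA] = [A⁻], so Henderson-Hasselbalch gives pH = pKa = -log(1.50e-04) = 3.82.

pH = pKa = 3.82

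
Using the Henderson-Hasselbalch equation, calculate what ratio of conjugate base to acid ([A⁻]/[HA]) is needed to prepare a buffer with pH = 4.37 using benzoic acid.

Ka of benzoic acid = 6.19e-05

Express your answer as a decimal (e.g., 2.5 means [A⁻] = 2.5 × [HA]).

pKa = -log(6.19e-05) = 4.2083. pH = pKa + log([A⁻]/[HA]), so log([A⁻]/[HA]) = pH − pKa = 4.37 − 4.2083 = 0.1617. [A⁻]/[HA] = 10^(0.1617) = 1.45

[A⁻]/[HA] = 1.45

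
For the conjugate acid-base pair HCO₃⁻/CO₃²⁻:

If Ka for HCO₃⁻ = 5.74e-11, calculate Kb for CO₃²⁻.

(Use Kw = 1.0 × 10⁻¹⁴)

For a conjugate pair Ka × Kb = Kw, so Kb = Kw/Ka = 1.0 × 10⁻¹⁴ / 5.74e-11 = 1.74e-04.

K_b = 1.74e-04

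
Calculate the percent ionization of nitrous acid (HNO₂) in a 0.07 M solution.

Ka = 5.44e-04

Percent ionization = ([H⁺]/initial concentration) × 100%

Using Ka equilibrium: x² + Ka×x - Ka×C = 0. Solving: [H⁺] = 5.9049e-03. Percent = (5.9049e-03/0.07) × 100

Percent ionization = 8.44%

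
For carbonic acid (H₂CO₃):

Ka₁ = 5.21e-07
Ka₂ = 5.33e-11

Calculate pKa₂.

pKa₂ = -log(Ka₂) = -log(5.33e-11) = 10.27.

pK_{a2} = 10.27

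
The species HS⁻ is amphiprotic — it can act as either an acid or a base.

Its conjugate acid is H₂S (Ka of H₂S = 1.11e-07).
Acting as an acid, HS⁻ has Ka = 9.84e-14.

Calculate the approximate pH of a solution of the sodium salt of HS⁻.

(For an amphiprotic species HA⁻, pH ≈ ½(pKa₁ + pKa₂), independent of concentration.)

pKa₁ = -log(1.11e-07) = 6.95; pKa₂ = -log(9.84e-14) = 13.01. For an amphiprotic species, pH ≈ ½(pKa₁ + pKa₂) = ½(6.95 + 13.01) = 9.98.

pH = 9.98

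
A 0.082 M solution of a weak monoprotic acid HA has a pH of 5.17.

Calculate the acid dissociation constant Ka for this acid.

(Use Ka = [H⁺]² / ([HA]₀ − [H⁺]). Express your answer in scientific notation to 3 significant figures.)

[H⁺] = 10^(−pH) = 10^(−5.17) = 6.761e-06 M. For HA ⇌ H⁺ + A⁻, Ka = [H⁺][A⁻]/[HA] = [H⁺]² / ([HA]₀ − [H⁺]) = (6.761e-06)² / (0.082 − 6.761e-06) = 5.57e-10.

K_a = 5.57e-10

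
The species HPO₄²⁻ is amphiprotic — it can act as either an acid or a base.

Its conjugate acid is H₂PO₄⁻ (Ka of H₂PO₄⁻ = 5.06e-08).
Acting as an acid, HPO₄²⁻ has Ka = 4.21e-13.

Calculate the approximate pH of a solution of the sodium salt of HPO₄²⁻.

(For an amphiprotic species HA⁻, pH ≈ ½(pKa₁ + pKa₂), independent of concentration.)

pKa₁ = -log(5.06e-08) = 7.30; pKa₂ = -log(4.21e-13) = 12.38. For an amphiprotic species, pH ≈ ½(pKa₁ + pKa₂) = ½(7.30 + 12.38) = 9.84.

pH = 9.84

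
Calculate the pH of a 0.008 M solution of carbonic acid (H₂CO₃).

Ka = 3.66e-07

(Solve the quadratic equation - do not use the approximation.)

x² + Ka×x - Ka×C = 0. Using quadratic formula: [H⁺] = 5.3928e-05

pH = 4.27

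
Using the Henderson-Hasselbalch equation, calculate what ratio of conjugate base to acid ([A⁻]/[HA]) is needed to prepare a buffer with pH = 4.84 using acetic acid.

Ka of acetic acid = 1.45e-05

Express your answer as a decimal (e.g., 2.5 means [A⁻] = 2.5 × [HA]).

pKa = -log(1.45e-05) = 4.8386. pH = pKa + log([A⁻]/[HA]), so log([A⁻]/[HA]) = pH − pKa = 4.84 − 4.8386 = 0.0014. [A⁻]/[HA] = 10^(0.0014) = 1.00

[A⁻]/[HA] = 1.00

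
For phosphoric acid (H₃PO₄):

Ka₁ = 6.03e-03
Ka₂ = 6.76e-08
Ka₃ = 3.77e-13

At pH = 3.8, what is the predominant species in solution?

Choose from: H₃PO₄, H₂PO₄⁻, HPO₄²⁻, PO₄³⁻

pKa₁ = 2.22, pKa₂ = 7.17, pKa₃ = 12.42. For a polyprotic acid the predominant species crosses at each pKa: below pKa_n the protonated form dominates, above it the deprotonated form does. At pH = 3.8, the predominant species is H₂PO₄⁻.

H₂PO₄⁻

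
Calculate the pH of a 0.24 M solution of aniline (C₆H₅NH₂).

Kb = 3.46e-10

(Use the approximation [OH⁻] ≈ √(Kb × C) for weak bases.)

[OH⁻] = √(Kb × C) = √(3.46e-10 × 0.24) = 9.1126e-06. pOH = 5.04, pH = 14 - pOH

pH = 8.96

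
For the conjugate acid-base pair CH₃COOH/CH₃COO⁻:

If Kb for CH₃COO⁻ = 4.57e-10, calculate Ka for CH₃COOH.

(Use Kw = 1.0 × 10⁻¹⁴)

For a conjugate pair Ka × Kb = Kw, so Ka = Kw/Kb = 1.0 × 10⁻¹⁴ / 4.57e-10 = 2.19e-05.

K_a = 2.19e-05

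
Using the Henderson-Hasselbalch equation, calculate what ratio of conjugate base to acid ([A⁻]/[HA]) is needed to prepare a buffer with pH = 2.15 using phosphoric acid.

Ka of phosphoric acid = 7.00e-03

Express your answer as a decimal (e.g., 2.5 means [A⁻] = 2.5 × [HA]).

pKa = -log(7.00e-03) = 2.1549. pH = pKa + log([A⁻]/[HA]), so log([A⁻]/[HA]) = pH − pKa = 2.15 − 2.1549 = -0.0049. [A⁻]/[HA] = 10^(-0.0049) = 0.989

[A⁻]/[HA] = 0.989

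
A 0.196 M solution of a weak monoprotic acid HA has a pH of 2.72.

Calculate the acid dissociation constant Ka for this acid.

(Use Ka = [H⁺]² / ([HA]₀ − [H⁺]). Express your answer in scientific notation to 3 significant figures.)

[H⁺] = 10^(−pH) = 10^(−2.72) = 1.905e-03 M. For HA ⇌ H⁺ + A⁻, Ka = [H⁺][A⁻]/[HA] = [H⁺]² / ([HA]₀ − [H⁺]) = (1.905e-03)² / (0.196 − 1.905e-03) = 1.87e-05.

K_a = 1.87e-05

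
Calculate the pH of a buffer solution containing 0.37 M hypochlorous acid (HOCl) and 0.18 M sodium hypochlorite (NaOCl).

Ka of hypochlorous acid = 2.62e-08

pKa = -log(2.62e-08) = 7.58. pH = pKa + log([A⁻]/[HA]) = 7.58 + log(0.18/0.37)

pH = 7.27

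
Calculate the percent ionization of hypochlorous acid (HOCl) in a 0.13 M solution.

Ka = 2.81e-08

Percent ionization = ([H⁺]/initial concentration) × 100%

Using Ka equilibrium: x² + Ka×x - Ka×C = 0. Solving: [H⁺] = 6.0426e-05. Percent = (6.0426e-05/0.13) × 100

Percent ionization = 0.0465%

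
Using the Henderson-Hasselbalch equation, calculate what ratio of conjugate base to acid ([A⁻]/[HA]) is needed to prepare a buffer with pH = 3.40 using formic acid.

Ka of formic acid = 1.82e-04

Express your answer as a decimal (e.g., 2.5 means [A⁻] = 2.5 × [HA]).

pKa = -log(1.82e-04) = 3.7399. pH = pKa + log([A⁻]/[HA]), so log([A⁻]/[HA]) = pH − pKa = 3.40 − 3.7399 = -0.3399. [A⁻]/[HA] = 10^(-0.3399) = 0.457

[A⁻]/[HA] = 0.457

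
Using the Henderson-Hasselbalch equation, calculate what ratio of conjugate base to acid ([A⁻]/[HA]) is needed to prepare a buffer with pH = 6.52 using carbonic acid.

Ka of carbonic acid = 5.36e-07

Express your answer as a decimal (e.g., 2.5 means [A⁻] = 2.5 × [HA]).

pKa = -log(5.36e-07) = 6.2708. pH = pKa + log([A⁻]/[HA]), so log([A⁻]/[HA]) = pH − pKa = 6.52 − 6.2708 = 0.2492. [A⁻]/[HA] = 10^(0.2492) = 1.77

[A⁻]/[HA] = 1.77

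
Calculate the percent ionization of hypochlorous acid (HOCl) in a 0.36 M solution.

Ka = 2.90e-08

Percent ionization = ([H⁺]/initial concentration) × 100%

Using Ka equilibrium: x² + Ka×x - Ka×C = 0. Solving: [H⁺] = 1.0216e-04. Percent = (1.0216e-04/0.36) × 100

Percent ionization = 0.0284%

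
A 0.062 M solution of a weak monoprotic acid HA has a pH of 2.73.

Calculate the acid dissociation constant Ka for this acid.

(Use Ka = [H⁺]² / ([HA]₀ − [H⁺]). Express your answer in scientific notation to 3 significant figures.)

[H⁺] = 10^(−pH) = 10^(−2.73) = 1.862e-03 M. For HA ⇌ H⁺ + A⁻, Ka = [H⁺][A⁻]/[HA] = [H⁺]² / ([HA]₀ − [H⁺]) = (1.862e-03)² / (0.062 − 1.862e-03) = 5.77e-05.

K_a = 5.77e-05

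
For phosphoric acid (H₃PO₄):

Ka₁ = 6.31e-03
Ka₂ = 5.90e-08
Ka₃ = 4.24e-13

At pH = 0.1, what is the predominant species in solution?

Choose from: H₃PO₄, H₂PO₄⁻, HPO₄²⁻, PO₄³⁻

pKa₁ = 2.20, pKa₂ = 7.23, pKa₃ = 12.37. For a polyprotic acid the predominant species crosses at each pKa: below pKa_n the protonated form dominates, above it the deprotonated form does. At pH = 0.1, the predominant species is H₃PO₄.

H₃PO₄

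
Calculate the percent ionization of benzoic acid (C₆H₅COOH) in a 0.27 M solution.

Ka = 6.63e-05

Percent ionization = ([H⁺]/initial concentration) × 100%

Using Ka equilibrium: x² + Ka×x - Ka×C = 0. Solving: [H⁺] = 4.1979e-03. Percent = (4.1979e-03/0.27) × 100

Percent ionization = 1.55%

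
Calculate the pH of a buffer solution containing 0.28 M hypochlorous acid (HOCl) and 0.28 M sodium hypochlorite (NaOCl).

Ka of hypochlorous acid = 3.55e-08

pKa = -log(3.55e-08) = 7.45. pH = pKa + log([A⁻]/[HA]) = 7.45 + log(0.28/0.28)

pH = 7.45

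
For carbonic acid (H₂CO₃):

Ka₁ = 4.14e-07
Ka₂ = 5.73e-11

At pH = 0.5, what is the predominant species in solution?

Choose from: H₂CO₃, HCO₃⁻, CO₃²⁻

pKa₁ = 6.38, pKa₂ = 10.24. For a polyprotic acid the predominant species crosses at each pKa: below pKa_n the protonated form dominates, above it the deprotonated form does. At pH = 0.5, the predominant species is H₂CO₃.

H₂CO₃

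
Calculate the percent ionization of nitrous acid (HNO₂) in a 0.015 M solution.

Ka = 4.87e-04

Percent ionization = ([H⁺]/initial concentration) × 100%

Using Ka equilibrium: x² + Ka×x - Ka×C = 0. Solving: [H⁺] = 2.4702e-03. Percent = (2.4702e-03/0.015) × 100

Percent ionization = 16.5%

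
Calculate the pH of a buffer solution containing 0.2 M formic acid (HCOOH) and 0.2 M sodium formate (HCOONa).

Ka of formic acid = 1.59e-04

pKa = -log(1.59e-04) = 3.80. pH = pKa + log([A⁻]/[HA]) = 3.80 + log(0.2/0.2)

pH = 3.80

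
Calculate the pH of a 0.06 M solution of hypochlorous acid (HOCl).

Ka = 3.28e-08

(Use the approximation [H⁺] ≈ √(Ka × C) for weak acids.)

[H⁺] = √(Ka × C) = √(3.28e-08 × 0.06) = 4.4362e-05. pH = -log(4.4362e-05)

pH = 4.35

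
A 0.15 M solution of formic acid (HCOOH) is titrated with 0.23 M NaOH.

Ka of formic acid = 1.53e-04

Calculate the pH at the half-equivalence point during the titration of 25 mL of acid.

At half-equivalence [HA] = [A⁻], so Henderson-Hasselbalch gives pH = pKa = -log(1.53e-04) = 3.82.

pH = pKa = 3.82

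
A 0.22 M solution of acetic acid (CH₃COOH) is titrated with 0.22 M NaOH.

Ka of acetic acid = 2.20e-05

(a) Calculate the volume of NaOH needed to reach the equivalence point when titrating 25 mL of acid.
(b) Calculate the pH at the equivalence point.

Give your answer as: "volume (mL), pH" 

moles acid = 0.22 × 25/1000 = 0.0055 mol; V_base = moles/0.22 × 1000 = 25.0 mL. At equivalence only the conjugate base is present: [A⁻] = 0.0055/0.050 = 1.1000e-01 M. Kb = Kw/Ka = 4.55e-10; [OH⁻] = √(Kb × [A⁻]) = 7.0711e-06; pOH = 5.15; pH = 14 - pOH = 8.85.

V = 25.0 mL, pH = 8.85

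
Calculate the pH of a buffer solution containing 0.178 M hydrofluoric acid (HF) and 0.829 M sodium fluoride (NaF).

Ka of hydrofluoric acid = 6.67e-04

pKa = -log(6.67e-04) = 3.18. pH = pKa + log([A⁻]/[HA]) = 3.18 + log(0.829/0.178)

pH = 3.84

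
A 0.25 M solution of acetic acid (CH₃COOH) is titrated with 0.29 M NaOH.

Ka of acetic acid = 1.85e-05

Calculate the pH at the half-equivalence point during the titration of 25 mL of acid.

At half-equivalence [HA] = [A⁻], so Henderson-Hasselbalch gives pH = pKa = -log(1.85e-05) = 4.73.

pH = pKa = 4.73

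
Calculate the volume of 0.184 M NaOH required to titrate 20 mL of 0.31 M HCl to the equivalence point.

At equivalence: moles acid = moles base. moles HCl = 0.31 × 20/1000 = 0.0062 mol. V_base = moles / 0.184 × 1000 = 33.7 mL.

V_{base} = 33.7 mL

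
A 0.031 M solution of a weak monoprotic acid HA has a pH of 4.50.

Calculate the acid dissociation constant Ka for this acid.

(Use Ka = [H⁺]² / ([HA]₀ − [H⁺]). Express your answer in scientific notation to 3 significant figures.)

[H⁺] = 10^(−pH) = 10^(−4.50) = 3.162e-05 M. For HA ⇌ H⁺ + A⁻, Ka = [H⁺][A⁻]/[HA] = [H⁺]² / ([HA]₀ − [H⁺]) = (3.162e-05)² / (0.031 − 3.162e-05) = 3.23e-08.

K_a = 3.23e-08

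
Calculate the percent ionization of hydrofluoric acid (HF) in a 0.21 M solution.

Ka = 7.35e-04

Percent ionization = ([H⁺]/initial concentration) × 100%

Using Ka equilibrium: x² + Ka×x - Ka×C = 0. Solving: [H⁺] = 1.2062e-02. Percent = (1.2062e-02/0.21) × 100

Percent ionization = 5.74%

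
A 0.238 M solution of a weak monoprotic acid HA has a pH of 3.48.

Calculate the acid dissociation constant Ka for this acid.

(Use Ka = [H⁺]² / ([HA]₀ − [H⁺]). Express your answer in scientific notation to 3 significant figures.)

[H⁺] = 10^(−pH) = 10^(−3.48) = 3.311e-04 M. For HA ⇌ H⁺ + A⁻, Ka = [H⁺][A⁻]/[HA] = [H⁺]² / ([HA]₀ − [H⁺]) = (3.311e-04)² / (0.238 − 3.311e-04) = 4.61e-07.

K_a = 4.61e-07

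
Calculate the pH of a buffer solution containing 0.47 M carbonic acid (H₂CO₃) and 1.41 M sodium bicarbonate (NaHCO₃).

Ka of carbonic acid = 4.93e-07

pKa = -log(4.93e-07) = 6.31. pH = pKa + log([A⁻]/[HA]) = 6.31 + log(1.41/0.47)

pH = 6.78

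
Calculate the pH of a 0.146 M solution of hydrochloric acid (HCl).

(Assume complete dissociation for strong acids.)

[H⁺] = 0.146 M for strong acid. pH = -log[H⁺] = -log(0.146)

pH = 0.84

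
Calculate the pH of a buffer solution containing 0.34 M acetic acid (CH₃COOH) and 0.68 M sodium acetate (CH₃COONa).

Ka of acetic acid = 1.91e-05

pKa = -log(1.91e-05) = 4.72. pH = pKa + log([A⁻]/[HA]) = 4.72 + log(0.68/0.34)

pH = 5.02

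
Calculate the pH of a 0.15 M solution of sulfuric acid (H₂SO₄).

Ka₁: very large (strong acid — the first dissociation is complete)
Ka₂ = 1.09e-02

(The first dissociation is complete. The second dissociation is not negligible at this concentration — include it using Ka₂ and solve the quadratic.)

First dissociation is complete: [H⁺]₀ = [HSO₄⁻]₀ = C = 0.15 M. Second dissociation HSO₄⁻ ⇌ H⁺ + SO₄²⁻: let x = [SO₄²⁻]. Ka₂ = (C + x)·x / (C − x) = 1.09e-02 → x² + (C + Ka₂)·x − Ka₂·C = 0 → x² + 0.16090·x − 1.635e-03 = 0. x = (−0.16090 + √(0.16090² + 4 × 1.635e-03)) / 2 = 9.5900e-03 M. [H⁺] = C + x = 0.15 + 9.5900e-03 = 1.5959e-01 M. pH = -log(1.5959e-01) = 0.80.

pH = 0.80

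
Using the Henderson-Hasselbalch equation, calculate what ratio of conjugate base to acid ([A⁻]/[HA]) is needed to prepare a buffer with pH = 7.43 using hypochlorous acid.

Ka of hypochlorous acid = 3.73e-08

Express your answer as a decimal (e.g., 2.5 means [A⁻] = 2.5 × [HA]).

pKa = -log(3.73e-08) = 7.4283. pH = pKa + log([A⁻]/[HA]), so log([A⁻]/[HA]) = pH − pKa = 7.43 − 7.4283 = 0.0017. [A⁻]/[HA] = 10^(0.0017) = 1.00

[A⁻]/[HA] = 1.00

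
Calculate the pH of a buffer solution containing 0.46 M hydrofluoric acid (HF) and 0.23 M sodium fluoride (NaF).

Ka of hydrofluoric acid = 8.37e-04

pKa = -log(8.37e-04) = 3.08. pH = pKa + log([A⁻]/[HA]) = 3.08 + log(0.23/0.46)

pH = 2.78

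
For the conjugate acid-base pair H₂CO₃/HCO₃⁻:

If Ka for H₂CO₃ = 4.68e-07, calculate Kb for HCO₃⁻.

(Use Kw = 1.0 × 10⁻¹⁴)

For a conjugate pair Ka × Kb = Kw, so Kb = Kw/Ka = 1.0 × 10⁻¹⁴ / 4.68e-07 = 2.14e-08.

K_b = 2.14e-08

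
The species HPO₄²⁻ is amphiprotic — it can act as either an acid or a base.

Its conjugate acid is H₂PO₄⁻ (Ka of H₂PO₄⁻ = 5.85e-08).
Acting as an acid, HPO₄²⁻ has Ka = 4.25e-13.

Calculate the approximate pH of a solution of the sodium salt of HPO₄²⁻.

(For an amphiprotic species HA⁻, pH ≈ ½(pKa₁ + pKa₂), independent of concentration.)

pKa₁ = -log(5.85e-08) = 7.23; pKa₂ = -log(4.25e-13) = 12.37. For an amphiprotic species, pH ≈ ½(pKa₁ + pKa₂) = ½(7.23 + 12.37) = 9.80.

pH = 9.80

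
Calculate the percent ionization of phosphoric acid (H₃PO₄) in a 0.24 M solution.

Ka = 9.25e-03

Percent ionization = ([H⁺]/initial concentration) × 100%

Using Ka equilibrium: x² + Ka×x - Ka×C = 0. Solving: [H⁺] = 4.2718e-02. Percent = (4.2718e-02/0.24) × 100

Percent ionization = 17.8%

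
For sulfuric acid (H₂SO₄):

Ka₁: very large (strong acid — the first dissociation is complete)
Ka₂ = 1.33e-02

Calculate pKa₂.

pKa₂ = -log(Ka₂) = -log(1.33e-02) = 1.88.

pK_{a2} = 1.88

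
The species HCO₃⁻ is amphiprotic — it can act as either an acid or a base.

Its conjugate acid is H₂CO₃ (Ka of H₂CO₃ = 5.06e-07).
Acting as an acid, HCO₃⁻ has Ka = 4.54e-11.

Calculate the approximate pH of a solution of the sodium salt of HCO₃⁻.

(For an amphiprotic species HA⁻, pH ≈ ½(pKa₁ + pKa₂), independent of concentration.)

pKa₁ = -log(5.06e-07) = 6.30; pKa₂ = -log(4.54e-11) = 10.34. For an amphiprotic species, pH ≈ ½(pKa₁ + pKa₂) = ½(6.30 + 10.34) = 8.32.

pH = 8.32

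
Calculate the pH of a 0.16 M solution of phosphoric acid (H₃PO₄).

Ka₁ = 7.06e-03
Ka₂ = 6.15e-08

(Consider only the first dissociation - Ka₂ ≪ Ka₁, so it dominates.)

First dissociation dominates. From Ka₁ = [H⁺][HA⁻]/[H₂A], x² + Ka₁·x − Ka₁·C = 0 with C = 0.16 M and Ka₁ = 7.06e-03. Solving: [H⁺] = (−Ka₁ + √(Ka₁² + 4·Ka₁·C)) / 2 = 3.0264e-02 M. pH = -log(3.0264e-02) = 1.52.

pH = 1.52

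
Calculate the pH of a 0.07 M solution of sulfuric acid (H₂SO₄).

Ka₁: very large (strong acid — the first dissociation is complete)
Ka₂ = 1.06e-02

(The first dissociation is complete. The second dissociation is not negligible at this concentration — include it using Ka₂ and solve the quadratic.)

First dissociation is complete: [H⁺]₀ = [HSO₄⁻]₀ = C = 0.07 M. Second dissociation HSO₄⁻ ⇌ H⁺ + SO₄²⁻: let x = [SO₄²⁻]. Ka₂ = (C + x)·x / (C − x) = 1.06e-02 → x² + (C + Ka₂)·x − Ka₂·C = 0 → x² + 0.08060·x − 7.420e-04 = 0. x = (−0.08060 + √(0.08060² + 4 × 7.420e-04)) / 2 = 8.3425e-03 M. [H⁺] = C + x = 0.07 + 8.3425e-03 = 7.8342e-02 M. pH = -log(7.8342e-02) = 1.11.

pH = 1.11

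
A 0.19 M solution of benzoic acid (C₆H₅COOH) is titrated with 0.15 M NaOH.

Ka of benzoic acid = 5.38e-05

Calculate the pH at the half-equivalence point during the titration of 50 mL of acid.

At half-equivalence [HA] = [A⁻], so Henderson-Hasselbalch gives pH = pKa = -log(5.38e-05) = 4.27.

pH = pKa = 4.27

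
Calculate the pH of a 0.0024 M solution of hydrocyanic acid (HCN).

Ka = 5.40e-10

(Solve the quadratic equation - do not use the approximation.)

x² + Ka×x - Ka×C = 0. Using quadratic formula: [H⁺] = 1.1381e-06

pH = 5.94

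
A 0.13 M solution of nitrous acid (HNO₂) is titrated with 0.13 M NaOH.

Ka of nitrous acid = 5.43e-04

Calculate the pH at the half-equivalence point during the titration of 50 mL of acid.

At half-equivalence [HA] = [A⁻], so Henderson-Hasselbalch gives pH = pKa = -log(5.43e-04) = 3.27.

pH = pKa = 3.27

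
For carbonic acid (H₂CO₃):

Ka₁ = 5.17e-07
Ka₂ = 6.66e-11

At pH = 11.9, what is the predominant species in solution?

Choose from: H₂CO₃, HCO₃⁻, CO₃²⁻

pKa₁ = 6.29, pKa₂ = 10.18. For a polyprotic acid the predominant species crosses at each pKa: below pKa_n the protonated form dominates, above it the deprotonated form does. At pH = 11.9, the predominant species is CO₃²⁻.

CO₃²⁻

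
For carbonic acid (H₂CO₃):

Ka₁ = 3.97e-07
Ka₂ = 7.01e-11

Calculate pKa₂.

pKa₂ = -log(Ka₂) = -log(7.01e-11) = 10.15.

pK_{a2} = 10.15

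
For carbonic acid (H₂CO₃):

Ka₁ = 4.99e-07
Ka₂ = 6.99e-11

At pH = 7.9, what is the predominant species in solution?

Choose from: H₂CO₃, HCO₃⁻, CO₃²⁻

pKa₁ = 6.30, pKa₂ = 10.16. For a polyprotic acid the predominant species crosses at each pKa: below pKa_n the protonated form dominates, above it the deprotonated form does. At pH = 7.9, the predominant species is HCO₃⁻.

HCO₃⁻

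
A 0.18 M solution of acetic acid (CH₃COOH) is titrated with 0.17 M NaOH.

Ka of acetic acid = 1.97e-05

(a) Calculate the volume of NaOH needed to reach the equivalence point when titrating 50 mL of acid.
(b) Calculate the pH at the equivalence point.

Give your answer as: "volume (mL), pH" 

moles acid = 0.18 × 50/1000 = 0.009 mol; V_base = moles/0.17 × 1000 = 52.9 mL. At equivalence only the conjugate base is present: [A⁻] = 0.009/0.103 = 8.7429e-02 M. Kb = Kw/Ka = 5.08e-10; [OH⁻] = √(Kb × [A⁻]) = 6.6618e-06; pOH = 5.18; pH = 14 - pOH = 8.82.

V = 52.9 mL, pH = 8.82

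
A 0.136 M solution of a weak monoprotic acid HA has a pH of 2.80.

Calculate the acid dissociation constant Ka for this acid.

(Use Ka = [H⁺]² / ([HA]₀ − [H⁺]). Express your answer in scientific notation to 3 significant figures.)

[H⁺] = 10^(−pH) = 10^(−2.80) = 1.585e-03 M. For HA ⇌ H⁺ + A⁻, Ka = [H⁺][A⁻]/[HA] = [H⁺]² / ([HA]₀ − [H⁺]) = (1.585e-03)² / (0.136 − 1.585e-03) = 1.87e-05.

K_a = 1.87e-05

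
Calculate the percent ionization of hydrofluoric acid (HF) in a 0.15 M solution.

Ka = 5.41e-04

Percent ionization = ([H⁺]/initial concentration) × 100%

Using Ka equilibrium: x² + Ka×x - Ka×C = 0. Solving: [H⁺] = 8.7419e-03. Percent = (8.7419e-03/0.15) × 100

Percent ionization = 5.83%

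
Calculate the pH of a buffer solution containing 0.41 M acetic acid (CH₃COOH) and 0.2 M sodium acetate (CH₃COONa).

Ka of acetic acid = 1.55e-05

pKa = -log(1.55e-05) = 4.81. pH = pKa + log([A⁻]/[HA]) = 4.81 + log(0.2/0.41)

pH = 4.50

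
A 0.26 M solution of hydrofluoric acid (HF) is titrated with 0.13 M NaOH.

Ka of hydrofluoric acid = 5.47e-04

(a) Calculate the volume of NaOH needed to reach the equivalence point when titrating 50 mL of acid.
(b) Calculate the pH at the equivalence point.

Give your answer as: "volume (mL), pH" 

moles acid = 0.26 × 50/1000 = 0.013 mol; V_base = moles/0.13 × 1000 = 100.0 mL. At equivalence only the conjugate base is present: [A⁻] = 0.013/0.150 = 8.6667e-02 M. Kb = Kw/Ka = 1.83e-11; [OH⁻] = √(Kb × [A⁻]) = 1.2587e-06; pOH = 5.90; pH = 14 - pOH = 8.10.

V = 100.0 mL, pH = 8.10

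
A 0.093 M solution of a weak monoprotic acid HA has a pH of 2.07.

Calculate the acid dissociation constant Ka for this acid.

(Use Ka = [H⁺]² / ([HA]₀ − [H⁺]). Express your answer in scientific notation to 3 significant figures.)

[H⁺] = 10^(−pH) = 10^(−2.07) = 8.511e-03 M. For HA ⇌ H⁺ + A⁻, Ka = [H⁺][A⁻]/[HA] = [H⁺]² / ([HA]₀ − [H⁺]) = (8.511e-03)² / (0.093 − 8.511e-03) = 8.57e-04.

K_a = 8.57e-04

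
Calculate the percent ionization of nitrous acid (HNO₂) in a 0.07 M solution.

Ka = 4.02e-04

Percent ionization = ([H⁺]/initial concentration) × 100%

Using Ka equilibrium: x² + Ka×x - Ka×C = 0. Solving: [H⁺] = 5.1075e-03. Percent = (5.1075e-03/0.07) × 100

Percent ionization = 7.3%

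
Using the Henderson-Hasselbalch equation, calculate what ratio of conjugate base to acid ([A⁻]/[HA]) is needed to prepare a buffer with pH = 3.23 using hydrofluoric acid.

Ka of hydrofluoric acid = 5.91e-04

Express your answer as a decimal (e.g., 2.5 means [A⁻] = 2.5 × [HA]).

pKa = -log(5.91e-04) = 3.2284. pH = pKa + log([A⁻]/[HA]), so log([A⁻]/[HA]) = pH − pKa = 3.23 − 3.2284 = 0.0016. [A⁻]/[HA] = 10^(0.0016) = 1.00

[A⁻]/[HA] = 1.00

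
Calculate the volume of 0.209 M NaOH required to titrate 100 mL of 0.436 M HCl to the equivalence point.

At equivalence: moles acid = moles base. moles HCl = 0.436 × 100/1000 = 0.0436 mol. V_base = moles / 0.209 × 1000 = 208.6 mL.

V_{base} = 208.6 mL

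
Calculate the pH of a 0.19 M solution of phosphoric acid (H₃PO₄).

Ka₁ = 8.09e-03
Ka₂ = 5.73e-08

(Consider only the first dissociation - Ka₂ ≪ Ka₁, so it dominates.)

First dissociation dominates. From Ka₁ = [H⁺][HA⁻]/[H₂A], x² + Ka₁·x − Ka₁·C = 0 with C = 0.19 M and Ka₁ = 8.09e-03. Solving: [H⁺] = (−Ka₁ + √(Ka₁² + 4·Ka₁·C)) / 2 = 3.5369e-02 M. pH = -log(3.5369e-02) = 1.45.

pH = 1.45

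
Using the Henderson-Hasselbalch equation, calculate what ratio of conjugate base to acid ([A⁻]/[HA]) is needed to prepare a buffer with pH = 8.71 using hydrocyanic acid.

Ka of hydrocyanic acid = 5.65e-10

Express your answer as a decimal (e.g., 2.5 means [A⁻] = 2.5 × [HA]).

pKa = -log(5.65e-10) = 9.2480. pH = pKa + log([A⁻]/[HA]), so log([A⁻]/[HA]) = pH − pKa = 8.71 − 9.2480 = -0.5380. [A⁻]/[HA] = 10^(-0.5380) = 0.290

[A⁻]/[HA] = 0.290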